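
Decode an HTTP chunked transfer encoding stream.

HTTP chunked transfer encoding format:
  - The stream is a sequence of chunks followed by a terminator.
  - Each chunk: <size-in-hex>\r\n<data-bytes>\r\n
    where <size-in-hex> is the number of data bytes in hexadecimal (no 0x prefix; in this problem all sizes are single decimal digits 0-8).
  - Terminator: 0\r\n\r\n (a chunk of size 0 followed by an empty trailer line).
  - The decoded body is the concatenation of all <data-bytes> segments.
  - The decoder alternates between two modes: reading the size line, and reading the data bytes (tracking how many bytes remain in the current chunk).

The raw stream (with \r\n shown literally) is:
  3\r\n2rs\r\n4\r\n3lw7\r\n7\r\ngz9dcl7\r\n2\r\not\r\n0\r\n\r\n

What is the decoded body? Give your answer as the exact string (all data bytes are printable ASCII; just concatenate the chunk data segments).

Chunk 1: stream[0..1]='3' size=0x3=3, data at stream[3..6]='2rs' -> body[0..3], body so far='2rs'
Chunk 2: stream[8..9]='4' size=0x4=4, data at stream[11..15]='3lw7' -> body[3..7], body so far='2rs3lw7'
Chunk 3: stream[17..18]='7' size=0x7=7, data at stream[20..27]='gz9dcl7' -> body[7..14], body so far='2rs3lw7gz9dcl7'
Chunk 4: stream[29..30]='2' size=0x2=2, data at stream[32..34]='ot' -> body[14..16], body so far='2rs3lw7gz9dcl7ot'
Chunk 5: stream[36..37]='0' size=0 (terminator). Final body='2rs3lw7gz9dcl7ot' (16 bytes)

Answer: 2rs3lw7gz9dcl7ot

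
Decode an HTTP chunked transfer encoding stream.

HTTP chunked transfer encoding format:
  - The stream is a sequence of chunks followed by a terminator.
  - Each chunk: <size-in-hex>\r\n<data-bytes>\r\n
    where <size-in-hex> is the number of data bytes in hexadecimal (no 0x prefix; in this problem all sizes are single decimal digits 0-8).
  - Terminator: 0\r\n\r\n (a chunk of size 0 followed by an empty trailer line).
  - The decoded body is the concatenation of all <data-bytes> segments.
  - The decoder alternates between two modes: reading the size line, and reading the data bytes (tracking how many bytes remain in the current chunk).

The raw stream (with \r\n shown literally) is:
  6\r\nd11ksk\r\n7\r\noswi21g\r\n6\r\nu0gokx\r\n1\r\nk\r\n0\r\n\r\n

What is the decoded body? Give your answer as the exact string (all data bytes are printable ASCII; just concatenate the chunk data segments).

Answer: d11kskoswi21gu0gokxk

Derivation:
Chunk 1: stream[0..1]='6' size=0x6=6, data at stream[3..9]='d11ksk' -> body[0..6], body so far='d11ksk'
Chunk 2: stream[11..12]='7' size=0x7=7, data at stream[14..21]='oswi21g' -> body[6..13], body so far='d11kskoswi21g'
Chunk 3: stream[23..24]='6' size=0x6=6, data at stream[26..32]='u0gokx' -> body[13..19], body so far='d11kskoswi21gu0gokx'
Chunk 4: stream[34..35]='1' size=0x1=1, data at stream[37..38]='k' -> body[19..20], body so far='d11kskoswi21gu0gokxk'
Chunk 5: stream[40..41]='0' size=0 (terminator). Final body='d11kskoswi21gu0gokxk' (20 bytes)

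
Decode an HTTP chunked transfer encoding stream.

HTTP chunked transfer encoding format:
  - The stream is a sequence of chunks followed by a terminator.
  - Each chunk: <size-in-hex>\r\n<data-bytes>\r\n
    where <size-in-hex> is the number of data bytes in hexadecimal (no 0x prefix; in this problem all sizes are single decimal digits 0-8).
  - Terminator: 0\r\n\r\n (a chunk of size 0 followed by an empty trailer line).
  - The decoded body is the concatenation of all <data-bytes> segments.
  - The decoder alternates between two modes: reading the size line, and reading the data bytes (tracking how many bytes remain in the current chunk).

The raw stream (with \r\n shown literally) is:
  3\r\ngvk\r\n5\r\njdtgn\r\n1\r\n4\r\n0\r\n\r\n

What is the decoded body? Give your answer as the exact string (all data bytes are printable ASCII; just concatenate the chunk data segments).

Chunk 1: stream[0..1]='3' size=0x3=3, data at stream[3..6]='gvk' -> body[0..3], body so far='gvk'
Chunk 2: stream[8..9]='5' size=0x5=5, data at stream[11..16]='jdtgn' -> body[3..8], body so far='gvkjdtgn'
Chunk 3: stream[18..19]='1' size=0x1=1, data at stream[21..22]='4' -> body[8..9], body so far='gvkjdtgn4'
Chunk 4: stream[24..25]='0' size=0 (terminator). Final body='gvkjdtgn4' (9 bytes)

Answer: gvkjdtgn4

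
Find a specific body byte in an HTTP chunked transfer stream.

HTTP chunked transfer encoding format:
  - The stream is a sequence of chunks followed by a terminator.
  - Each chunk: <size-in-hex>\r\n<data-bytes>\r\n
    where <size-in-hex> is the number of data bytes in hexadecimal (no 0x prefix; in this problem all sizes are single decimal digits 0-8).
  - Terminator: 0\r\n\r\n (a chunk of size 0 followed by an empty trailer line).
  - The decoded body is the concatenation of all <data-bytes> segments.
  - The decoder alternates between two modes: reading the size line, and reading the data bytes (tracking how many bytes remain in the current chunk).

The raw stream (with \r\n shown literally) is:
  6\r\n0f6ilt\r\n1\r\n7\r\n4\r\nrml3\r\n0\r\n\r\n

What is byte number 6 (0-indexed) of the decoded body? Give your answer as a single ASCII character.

Chunk 1: stream[0..1]='6' size=0x6=6, data at stream[3..9]='0f6ilt' -> body[0..6], body so far='0f6ilt'
Chunk 2: stream[11..12]='1' size=0x1=1, data at stream[14..15]='7' -> body[6..7], body so far='0f6ilt7'
Chunk 3: stream[17..18]='4' size=0x4=4, data at stream[20..24]='rml3' -> body[7..11], body so far='0f6ilt7rml3'
Chunk 4: stream[26..27]='0' size=0 (terminator). Final body='0f6ilt7rml3' (11 bytes)
Body byte 6 = '7'

Answer: 7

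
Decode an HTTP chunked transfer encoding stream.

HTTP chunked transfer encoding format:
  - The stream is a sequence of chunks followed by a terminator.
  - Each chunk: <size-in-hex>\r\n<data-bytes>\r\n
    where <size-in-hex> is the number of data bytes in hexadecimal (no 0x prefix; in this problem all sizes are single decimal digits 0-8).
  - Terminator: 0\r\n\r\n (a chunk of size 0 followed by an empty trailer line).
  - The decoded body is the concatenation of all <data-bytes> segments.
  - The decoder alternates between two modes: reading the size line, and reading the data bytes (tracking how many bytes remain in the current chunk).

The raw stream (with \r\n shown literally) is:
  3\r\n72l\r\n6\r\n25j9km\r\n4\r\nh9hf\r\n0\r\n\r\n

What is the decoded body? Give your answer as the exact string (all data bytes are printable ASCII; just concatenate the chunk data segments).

Answer: 72l25j9kmh9hf

Derivation:
Chunk 1: stream[0..1]='3' size=0x3=3, data at stream[3..6]='72l' -> body[0..3], body so far='72l'
Chunk 2: stream[8..9]='6' size=0x6=6, data at stream[11..17]='25j9km' -> body[3..9], body so far='72l25j9km'
Chunk 3: stream[19..20]='4' size=0x4=4, data at stream[22..26]='h9hf' -> body[9..13], body so far='72l25j9kmh9hf'
Chunk 4: stream[28..29]='0' size=0 (terminator). Final body='72l25j9kmh9hf' (13 bytes)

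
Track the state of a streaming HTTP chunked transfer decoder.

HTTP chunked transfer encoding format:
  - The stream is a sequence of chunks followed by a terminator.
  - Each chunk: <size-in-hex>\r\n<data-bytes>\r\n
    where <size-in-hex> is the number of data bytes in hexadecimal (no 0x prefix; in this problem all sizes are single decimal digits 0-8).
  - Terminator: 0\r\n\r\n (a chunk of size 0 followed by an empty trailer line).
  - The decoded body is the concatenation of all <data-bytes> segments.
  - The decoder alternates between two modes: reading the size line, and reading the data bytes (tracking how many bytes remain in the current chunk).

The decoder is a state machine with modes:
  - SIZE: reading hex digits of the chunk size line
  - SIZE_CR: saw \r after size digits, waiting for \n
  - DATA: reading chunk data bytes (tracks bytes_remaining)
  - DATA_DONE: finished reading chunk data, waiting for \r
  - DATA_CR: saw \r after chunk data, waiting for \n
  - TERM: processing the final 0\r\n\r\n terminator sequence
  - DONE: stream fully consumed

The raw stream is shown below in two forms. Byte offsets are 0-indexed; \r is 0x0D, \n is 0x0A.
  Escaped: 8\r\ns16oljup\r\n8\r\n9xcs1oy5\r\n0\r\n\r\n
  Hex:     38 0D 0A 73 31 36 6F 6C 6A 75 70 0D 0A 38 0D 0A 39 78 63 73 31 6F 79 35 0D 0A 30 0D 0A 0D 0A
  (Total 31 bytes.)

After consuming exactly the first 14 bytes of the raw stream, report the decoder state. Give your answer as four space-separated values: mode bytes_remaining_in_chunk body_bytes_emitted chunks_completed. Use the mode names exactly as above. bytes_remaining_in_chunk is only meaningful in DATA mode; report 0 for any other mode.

Byte 0 = '8': mode=SIZE remaining=0 emitted=0 chunks_done=0
Byte 1 = 0x0D: mode=SIZE_CR remaining=0 emitted=0 chunks_done=0
Byte 2 = 0x0A: mode=DATA remaining=8 emitted=0 chunks_done=0
Byte 3 = 's': mode=DATA remaining=7 emitted=1 chunks_done=0
Byte 4 = '1': mode=DATA remaining=6 emitted=2 chunks_done=0
Byte 5 = '6': mode=DATA remaining=5 emitted=3 chunks_done=0
Byte 6 = 'o': mode=DATA remaining=4 emitted=4 chunks_done=0
Byte 7 = 'l': mode=DATA remaining=3 emitted=5 chunks_done=0
Byte 8 = 'j': mode=DATA remaining=2 emitted=6 chunks_done=0
Byte 9 = 'u': mode=DATA remaining=1 emitted=7 chunks_done=0
Byte 10 = 'p': mode=DATA_DONE remaining=0 emitted=8 chunks_done=0
Byte 11 = 0x0D: mode=DATA_CR remaining=0 emitted=8 chunks_done=0
Byte 12 = 0x0A: mode=SIZE remaining=0 emitted=8 chunks_done=1
Byte 13 = '8': mode=SIZE remaining=0 emitted=8 chunks_done=1

Answer: SIZE 0 8 1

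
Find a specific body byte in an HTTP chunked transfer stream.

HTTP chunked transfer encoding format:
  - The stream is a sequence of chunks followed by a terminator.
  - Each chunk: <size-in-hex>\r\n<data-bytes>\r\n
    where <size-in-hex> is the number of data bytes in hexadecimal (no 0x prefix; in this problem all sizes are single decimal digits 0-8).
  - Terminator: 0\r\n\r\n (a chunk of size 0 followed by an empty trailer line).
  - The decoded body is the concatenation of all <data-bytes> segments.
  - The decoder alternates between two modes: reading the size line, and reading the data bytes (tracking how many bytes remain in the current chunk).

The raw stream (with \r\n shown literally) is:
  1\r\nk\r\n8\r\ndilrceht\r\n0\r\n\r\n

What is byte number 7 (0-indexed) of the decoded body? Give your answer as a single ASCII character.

Answer: h

Derivation:
Chunk 1: stream[0..1]='1' size=0x1=1, data at stream[3..4]='k' -> body[0..1], body so far='k'
Chunk 2: stream[6..7]='8' size=0x8=8, data at stream[9..17]='dilrceht' -> body[1..9], body so far='kdilrceht'
Chunk 3: stream[19..20]='0' size=0 (terminator). Final body='kdilrceht' (9 bytes)
Body byte 7 = 'h'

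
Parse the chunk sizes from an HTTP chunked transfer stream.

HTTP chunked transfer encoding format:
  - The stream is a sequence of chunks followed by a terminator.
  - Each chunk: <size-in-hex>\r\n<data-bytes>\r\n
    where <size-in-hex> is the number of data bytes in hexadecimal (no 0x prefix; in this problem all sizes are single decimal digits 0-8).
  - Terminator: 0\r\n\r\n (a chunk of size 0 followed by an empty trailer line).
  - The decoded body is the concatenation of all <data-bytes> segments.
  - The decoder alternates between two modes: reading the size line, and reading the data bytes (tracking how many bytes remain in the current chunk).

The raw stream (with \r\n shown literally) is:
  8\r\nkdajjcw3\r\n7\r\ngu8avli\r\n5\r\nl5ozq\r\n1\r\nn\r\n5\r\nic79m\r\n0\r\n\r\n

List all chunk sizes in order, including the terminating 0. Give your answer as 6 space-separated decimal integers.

Answer: 8 7 5 1 5 0

Derivation:
Chunk 1: stream[0..1]='8' size=0x8=8, data at stream[3..11]='kdajjcw3' -> body[0..8], body so far='kdajjcw3'
Chunk 2: stream[13..14]='7' size=0x7=7, data at stream[16..23]='gu8avli' -> body[8..15], body so far='kdajjcw3gu8avli'
Chunk 3: stream[25..26]='5' size=0x5=5, data at stream[28..33]='l5ozq' -> body[15..20], body so far='kdajjcw3gu8avlil5ozq'
Chunk 4: stream[35..36]='1' size=0x1=1, data at stream[38..39]='n' -> body[20..21], body so far='kdajjcw3gu8avlil5ozqn'
Chunk 5: stream[41..42]='5' size=0x5=5, data at stream[44..49]='ic79m' -> body[21..26], body so far='kdajjcw3gu8avlil5ozqnic79m'
Chunk 6: stream[51..52]='0' size=0 (terminator). Final body='kdajjcw3gu8avlil5ozqnic79m' (26 bytes)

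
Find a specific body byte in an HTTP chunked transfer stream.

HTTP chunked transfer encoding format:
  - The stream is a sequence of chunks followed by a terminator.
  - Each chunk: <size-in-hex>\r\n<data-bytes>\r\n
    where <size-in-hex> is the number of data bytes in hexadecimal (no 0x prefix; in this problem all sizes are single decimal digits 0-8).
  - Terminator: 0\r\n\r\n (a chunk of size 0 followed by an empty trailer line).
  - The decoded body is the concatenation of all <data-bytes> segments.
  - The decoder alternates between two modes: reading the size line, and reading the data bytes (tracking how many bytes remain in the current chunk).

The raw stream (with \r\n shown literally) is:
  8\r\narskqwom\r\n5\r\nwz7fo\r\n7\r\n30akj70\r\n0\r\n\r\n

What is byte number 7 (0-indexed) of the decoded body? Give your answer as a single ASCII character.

Answer: m

Derivation:
Chunk 1: stream[0..1]='8' size=0x8=8, data at stream[3..11]='arskqwom' -> body[0..8], body so far='arskqwom'
Chunk 2: stream[13..14]='5' size=0x5=5, data at stream[16..21]='wz7fo' -> body[8..13], body so far='arskqwomwz7fo'
Chunk 3: stream[23..24]='7' size=0x7=7, data at stream[26..33]='30akj70' -> body[13..20], body so far='arskqwomwz7fo30akj70'
Chunk 4: stream[35..36]='0' size=0 (terminator). Final body='arskqwomwz7fo30akj70' (20 bytes)
Body byte 7 = 'm'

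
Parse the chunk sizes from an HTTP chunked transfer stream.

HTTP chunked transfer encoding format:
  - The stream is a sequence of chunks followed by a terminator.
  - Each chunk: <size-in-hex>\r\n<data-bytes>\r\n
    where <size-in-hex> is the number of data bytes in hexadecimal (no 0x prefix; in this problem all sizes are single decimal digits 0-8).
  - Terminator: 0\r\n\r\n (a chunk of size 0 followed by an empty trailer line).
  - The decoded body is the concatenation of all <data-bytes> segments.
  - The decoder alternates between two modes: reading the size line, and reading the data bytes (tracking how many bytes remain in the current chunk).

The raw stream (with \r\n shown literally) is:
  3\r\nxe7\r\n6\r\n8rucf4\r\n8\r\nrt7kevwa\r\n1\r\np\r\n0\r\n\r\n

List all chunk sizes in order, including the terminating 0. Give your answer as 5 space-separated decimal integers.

Chunk 1: stream[0..1]='3' size=0x3=3, data at stream[3..6]='xe7' -> body[0..3], body so far='xe7'
Chunk 2: stream[8..9]='6' size=0x6=6, data at stream[11..17]='8rucf4' -> body[3..9], body so far='xe78rucf4'
Chunk 3: stream[19..20]='8' size=0x8=8, data at stream[22..30]='rt7kevwa' -> body[9..17], body so far='xe78rucf4rt7kevwa'
Chunk 4: stream[32..33]='1' size=0x1=1, data at stream[35..36]='p' -> body[17..18], body so far='xe78rucf4rt7kevwap'
Chunk 5: stream[38..39]='0' size=0 (terminator). Final body='xe78rucf4rt7kevwap' (18 bytes)

Answer: 3 6 8 1 0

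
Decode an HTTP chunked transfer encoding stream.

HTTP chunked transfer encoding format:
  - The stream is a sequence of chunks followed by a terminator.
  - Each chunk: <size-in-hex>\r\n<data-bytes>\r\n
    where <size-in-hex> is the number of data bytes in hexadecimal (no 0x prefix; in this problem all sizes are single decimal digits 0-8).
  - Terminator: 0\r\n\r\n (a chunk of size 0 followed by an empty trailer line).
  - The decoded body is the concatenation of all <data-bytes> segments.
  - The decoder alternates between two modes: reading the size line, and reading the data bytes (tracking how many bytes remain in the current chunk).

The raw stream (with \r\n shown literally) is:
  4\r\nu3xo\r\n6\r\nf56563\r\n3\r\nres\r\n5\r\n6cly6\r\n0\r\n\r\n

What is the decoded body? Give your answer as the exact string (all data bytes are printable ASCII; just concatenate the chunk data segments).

Chunk 1: stream[0..1]='4' size=0x4=4, data at stream[3..7]='u3xo' -> body[0..4], body so far='u3xo'
Chunk 2: stream[9..10]='6' size=0x6=6, data at stream[12..18]='f56563' -> body[4..10], body so far='u3xof56563'
Chunk 3: stream[20..21]='3' size=0x3=3, data at stream[23..26]='res' -> body[10..13], body so far='u3xof56563res'
Chunk 4: stream[28..29]='5' size=0x5=5, data at stream[31..36]='6cly6' -> body[13..18], body so far='u3xof56563res6cly6'
Chunk 5: stream[38..39]='0' size=0 (terminator). Final body='u3xof56563res6cly6' (18 bytes)

Answer: u3xof56563res6cly6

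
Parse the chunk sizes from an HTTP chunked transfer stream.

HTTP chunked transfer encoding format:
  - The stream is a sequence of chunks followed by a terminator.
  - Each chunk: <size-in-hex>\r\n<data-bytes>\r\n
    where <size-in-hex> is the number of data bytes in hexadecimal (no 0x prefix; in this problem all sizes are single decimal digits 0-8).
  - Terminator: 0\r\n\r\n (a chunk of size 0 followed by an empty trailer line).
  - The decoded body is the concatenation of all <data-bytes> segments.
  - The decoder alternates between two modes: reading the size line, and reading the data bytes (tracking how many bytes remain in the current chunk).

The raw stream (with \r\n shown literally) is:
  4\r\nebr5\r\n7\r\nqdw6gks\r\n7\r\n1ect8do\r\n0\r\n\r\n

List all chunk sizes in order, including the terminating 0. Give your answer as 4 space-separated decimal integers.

Answer: 4 7 7 0

Derivation:
Chunk 1: stream[0..1]='4' size=0x4=4, data at stream[3..7]='ebr5' -> body[0..4], body so far='ebr5'
Chunk 2: stream[9..10]='7' size=0x7=7, data at stream[12..19]='qdw6gks' -> body[4..11], body so far='ebr5qdw6gks'
Chunk 3: stream[21..22]='7' size=0x7=7, data at stream[24..31]='1ect8do' -> body[11..18], body so far='ebr5qdw6gks1ect8do'
Chunk 4: stream[33..34]='0' size=0 (terminator). Final body='ebr5qdw6gks1ect8do' (18 bytes)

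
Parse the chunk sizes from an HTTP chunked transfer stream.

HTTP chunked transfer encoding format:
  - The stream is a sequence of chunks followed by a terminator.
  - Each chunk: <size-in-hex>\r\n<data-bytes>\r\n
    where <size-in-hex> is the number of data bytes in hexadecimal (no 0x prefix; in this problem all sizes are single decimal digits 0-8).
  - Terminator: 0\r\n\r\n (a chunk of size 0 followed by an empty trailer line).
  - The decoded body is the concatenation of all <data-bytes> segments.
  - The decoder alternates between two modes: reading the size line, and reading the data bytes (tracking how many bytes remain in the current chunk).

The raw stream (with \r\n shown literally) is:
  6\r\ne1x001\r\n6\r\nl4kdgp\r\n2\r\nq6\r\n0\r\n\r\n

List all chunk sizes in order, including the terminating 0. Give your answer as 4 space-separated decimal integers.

Answer: 6 6 2 0

Derivation:
Chunk 1: stream[0..1]='6' size=0x6=6, data at stream[3..9]='e1x001' -> body[0..6], body so far='e1x001'
Chunk 2: stream[11..12]='6' size=0x6=6, data at stream[14..20]='l4kdgp' -> body[6..12], body so far='e1x001l4kdgp'
Chunk 3: stream[22..23]='2' size=0x2=2, data at stream[25..27]='q6' -> body[12..14], body so far='e1x001l4kdgpq6'
Chunk 4: stream[29..30]='0' size=0 (terminator). Final body='e1x001l4kdgpq6' (14 bytes)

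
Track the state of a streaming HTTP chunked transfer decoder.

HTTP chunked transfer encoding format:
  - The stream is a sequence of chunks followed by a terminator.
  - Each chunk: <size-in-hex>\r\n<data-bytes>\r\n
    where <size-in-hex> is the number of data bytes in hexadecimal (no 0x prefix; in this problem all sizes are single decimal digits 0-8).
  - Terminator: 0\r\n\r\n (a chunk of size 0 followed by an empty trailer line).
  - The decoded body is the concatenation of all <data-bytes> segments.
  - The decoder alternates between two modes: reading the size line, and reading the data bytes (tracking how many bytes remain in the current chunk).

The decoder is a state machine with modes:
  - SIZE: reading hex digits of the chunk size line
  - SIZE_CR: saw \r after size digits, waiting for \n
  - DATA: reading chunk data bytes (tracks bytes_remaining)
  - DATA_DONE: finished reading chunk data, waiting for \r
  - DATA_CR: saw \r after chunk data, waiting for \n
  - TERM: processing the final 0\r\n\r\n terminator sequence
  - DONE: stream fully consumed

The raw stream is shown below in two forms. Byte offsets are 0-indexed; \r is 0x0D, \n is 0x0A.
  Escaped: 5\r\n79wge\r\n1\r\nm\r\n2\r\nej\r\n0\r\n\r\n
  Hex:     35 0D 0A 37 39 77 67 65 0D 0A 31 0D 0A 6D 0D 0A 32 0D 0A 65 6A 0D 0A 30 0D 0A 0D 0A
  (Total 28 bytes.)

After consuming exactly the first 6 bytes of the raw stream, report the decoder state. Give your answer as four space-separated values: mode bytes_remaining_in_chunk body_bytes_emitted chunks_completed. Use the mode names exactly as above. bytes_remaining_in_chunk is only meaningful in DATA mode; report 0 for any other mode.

Byte 0 = '5': mode=SIZE remaining=0 emitted=0 chunks_done=0
Byte 1 = 0x0D: mode=SIZE_CR remaining=0 emitted=0 chunks_done=0
Byte 2 = 0x0A: mode=DATA remaining=5 emitted=0 chunks_done=0
Byte 3 = '7': mode=DATA remaining=4 emitted=1 chunks_done=0
Byte 4 = '9': mode=DATA remaining=3 emitted=2 chunks_done=0
Byte 5 = 'w': mode=DATA remaining=2 emitted=3 chunks_done=0

Answer: DATA 2 3 0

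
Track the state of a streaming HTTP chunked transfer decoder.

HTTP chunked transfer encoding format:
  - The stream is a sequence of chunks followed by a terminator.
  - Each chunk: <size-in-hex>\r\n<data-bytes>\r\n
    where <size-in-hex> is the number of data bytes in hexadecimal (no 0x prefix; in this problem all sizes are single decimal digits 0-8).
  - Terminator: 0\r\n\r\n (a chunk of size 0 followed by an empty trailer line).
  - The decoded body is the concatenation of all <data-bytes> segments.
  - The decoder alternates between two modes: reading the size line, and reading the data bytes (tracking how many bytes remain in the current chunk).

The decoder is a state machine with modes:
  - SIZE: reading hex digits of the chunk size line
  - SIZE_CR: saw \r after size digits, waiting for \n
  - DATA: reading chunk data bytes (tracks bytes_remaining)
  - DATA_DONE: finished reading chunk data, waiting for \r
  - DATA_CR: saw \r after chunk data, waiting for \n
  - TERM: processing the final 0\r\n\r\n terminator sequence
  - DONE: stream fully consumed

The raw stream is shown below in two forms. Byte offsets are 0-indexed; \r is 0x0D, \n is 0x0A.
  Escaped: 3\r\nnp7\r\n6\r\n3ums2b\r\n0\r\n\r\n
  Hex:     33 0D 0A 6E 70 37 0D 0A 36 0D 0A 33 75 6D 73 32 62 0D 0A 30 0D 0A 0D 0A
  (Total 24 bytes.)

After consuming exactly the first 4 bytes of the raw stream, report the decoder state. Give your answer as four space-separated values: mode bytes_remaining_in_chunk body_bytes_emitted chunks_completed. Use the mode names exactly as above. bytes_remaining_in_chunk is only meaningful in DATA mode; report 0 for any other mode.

Answer: DATA 2 1 0

Derivation:
Byte 0 = '3': mode=SIZE remaining=0 emitted=0 chunks_done=0
Byte 1 = 0x0D: mode=SIZE_CR remaining=0 emitted=0 chunks_done=0
Byte 2 = 0x0A: mode=DATA remaining=3 emitted=0 chunks_done=0
Byte 3 = 'n': mode=DATA remaining=2 emitted=1 chunks_done=0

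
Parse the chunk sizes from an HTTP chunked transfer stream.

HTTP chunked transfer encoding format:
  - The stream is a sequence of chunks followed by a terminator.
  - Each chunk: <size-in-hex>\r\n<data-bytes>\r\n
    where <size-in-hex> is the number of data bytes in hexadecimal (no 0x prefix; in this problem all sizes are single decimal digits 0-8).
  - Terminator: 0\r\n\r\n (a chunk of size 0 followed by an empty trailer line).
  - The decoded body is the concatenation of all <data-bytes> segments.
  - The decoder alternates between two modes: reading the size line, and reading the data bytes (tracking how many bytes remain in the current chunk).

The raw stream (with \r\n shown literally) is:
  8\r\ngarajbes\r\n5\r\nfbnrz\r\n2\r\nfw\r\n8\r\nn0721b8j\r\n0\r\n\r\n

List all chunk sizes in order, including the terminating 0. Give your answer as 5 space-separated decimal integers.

Chunk 1: stream[0..1]='8' size=0x8=8, data at stream[3..11]='garajbes' -> body[0..8], body so far='garajbes'
Chunk 2: stream[13..14]='5' size=0x5=5, data at stream[16..21]='fbnrz' -> body[8..13], body so far='garajbesfbnrz'
Chunk 3: stream[23..24]='2' size=0x2=2, data at stream[26..28]='fw' -> body[13..15], body so far='garajbesfbnrzfw'
Chunk 4: stream[30..31]='8' size=0x8=8, data at stream[33..41]='n0721b8j' -> body[15..23], body so far='garajbesfbnrzfwn0721b8j'
Chunk 5: stream[43..44]='0' size=0 (terminator). Final body='garajbesfbnrzfwn0721b8j' (23 bytes)

Answer: 8 5 2 8 0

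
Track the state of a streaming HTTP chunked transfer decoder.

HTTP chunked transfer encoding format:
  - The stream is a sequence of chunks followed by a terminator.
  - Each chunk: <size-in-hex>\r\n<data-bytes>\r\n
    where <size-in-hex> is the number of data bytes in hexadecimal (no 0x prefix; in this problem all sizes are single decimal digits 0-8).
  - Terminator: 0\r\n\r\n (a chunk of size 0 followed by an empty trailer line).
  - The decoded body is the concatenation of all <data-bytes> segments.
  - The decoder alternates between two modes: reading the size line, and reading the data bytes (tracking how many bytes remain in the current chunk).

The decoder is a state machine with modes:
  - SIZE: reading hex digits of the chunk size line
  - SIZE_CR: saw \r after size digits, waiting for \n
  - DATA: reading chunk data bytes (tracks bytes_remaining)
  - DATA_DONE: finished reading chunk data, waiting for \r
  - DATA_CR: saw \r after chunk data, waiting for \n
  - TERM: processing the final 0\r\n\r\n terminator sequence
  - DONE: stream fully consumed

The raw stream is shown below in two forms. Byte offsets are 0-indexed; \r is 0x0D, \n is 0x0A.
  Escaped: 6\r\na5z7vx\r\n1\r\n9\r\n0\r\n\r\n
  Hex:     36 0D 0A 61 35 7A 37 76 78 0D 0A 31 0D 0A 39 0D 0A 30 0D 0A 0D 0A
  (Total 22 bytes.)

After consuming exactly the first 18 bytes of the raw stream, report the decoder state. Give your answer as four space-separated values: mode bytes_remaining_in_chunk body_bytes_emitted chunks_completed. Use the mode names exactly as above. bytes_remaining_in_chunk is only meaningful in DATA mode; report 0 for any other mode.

Answer: SIZE 0 7 2

Derivation:
Byte 0 = '6': mode=SIZE remaining=0 emitted=0 chunks_done=0
Byte 1 = 0x0D: mode=SIZE_CR remaining=0 emitted=0 chunks_done=0
Byte 2 = 0x0A: mode=DATA remaining=6 emitted=0 chunks_done=0
Byte 3 = 'a': mode=DATA remaining=5 emitted=1 chunks_done=0
Byte 4 = '5': mode=DATA remaining=4 emitted=2 chunks_done=0
Byte 5 = 'z': mode=DATA remaining=3 emitted=3 chunks_done=0
Byte 6 = '7': mode=DATA remaining=2 emitted=4 chunks_done=0
Byte 7 = 'v': mode=DATA remaining=1 emitted=5 chunks_done=0
Byte 8 = 'x': mode=DATA_DONE remaining=0 emitted=6 chunks_done=0
Byte 9 = 0x0D: mode=DATA_CR remaining=0 emitted=6 chunks_done=0
Byte 10 = 0x0A: mode=SIZE remaining=0 emitted=6 chunks_done=1
Byte 11 = '1': mode=SIZE remaining=0 emitted=6 chunks_done=1
Byte 12 = 0x0D: mode=SIZE_CR remaining=0 emitted=6 chunks_done=1
Byte 13 = 0x0A: mode=DATA remaining=1 emitted=6 chunks_done=1
Byte 14 = '9': mode=DATA_DONE remaining=0 emitted=7 chunks_done=1
Byte 15 = 0x0D: mode=DATA_CR remaining=0 emitted=7 chunks_done=1
Byte 16 = 0x0A: mode=SIZE remaining=0 emitted=7 chunks_done=2
Byte 17 = '0': mode=SIZE remaining=0 emitted=7 chunks_done=2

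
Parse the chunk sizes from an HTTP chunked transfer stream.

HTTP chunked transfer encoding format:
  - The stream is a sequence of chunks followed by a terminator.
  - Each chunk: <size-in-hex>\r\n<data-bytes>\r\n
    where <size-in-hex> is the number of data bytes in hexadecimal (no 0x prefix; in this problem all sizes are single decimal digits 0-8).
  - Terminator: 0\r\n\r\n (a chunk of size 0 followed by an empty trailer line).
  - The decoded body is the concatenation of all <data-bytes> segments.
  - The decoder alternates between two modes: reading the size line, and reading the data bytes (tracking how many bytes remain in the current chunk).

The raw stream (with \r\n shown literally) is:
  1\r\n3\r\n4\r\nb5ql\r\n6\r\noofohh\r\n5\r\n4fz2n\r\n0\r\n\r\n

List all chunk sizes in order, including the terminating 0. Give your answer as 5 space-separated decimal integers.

Answer: 1 4 6 5 0

Derivation:
Chunk 1: stream[0..1]='1' size=0x1=1, data at stream[3..4]='3' -> body[0..1], body so far='3'
Chunk 2: stream[6..7]='4' size=0x4=4, data at stream[9..13]='b5ql' -> body[1..5], body so far='3b5ql'
Chunk 3: stream[15..16]='6' size=0x6=6, data at stream[18..24]='oofohh' -> body[5..11], body so far='3b5qloofohh'
Chunk 4: stream[26..27]='5' size=0x5=5, data at stream[29..34]='4fz2n' -> body[11..16], body so far='3b5qloofohh4fz2n'
Chunk 5: stream[36..37]='0' size=0 (terminator). Final body='3b5qloofohh4fz2n' (16 bytes)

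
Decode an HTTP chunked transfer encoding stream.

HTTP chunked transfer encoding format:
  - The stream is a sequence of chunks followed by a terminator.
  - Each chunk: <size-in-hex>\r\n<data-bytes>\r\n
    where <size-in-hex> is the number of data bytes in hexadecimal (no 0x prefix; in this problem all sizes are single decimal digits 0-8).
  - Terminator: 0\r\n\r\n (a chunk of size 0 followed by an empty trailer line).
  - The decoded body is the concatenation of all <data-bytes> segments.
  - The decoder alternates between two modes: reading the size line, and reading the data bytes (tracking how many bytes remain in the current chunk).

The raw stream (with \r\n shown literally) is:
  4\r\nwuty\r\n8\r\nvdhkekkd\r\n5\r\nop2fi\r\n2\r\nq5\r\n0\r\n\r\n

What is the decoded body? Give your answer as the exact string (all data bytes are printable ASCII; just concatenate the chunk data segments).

Chunk 1: stream[0..1]='4' size=0x4=4, data at stream[3..7]='wuty' -> body[0..4], body so far='wuty'
Chunk 2: stream[9..10]='8' size=0x8=8, data at stream[12..20]='vdhkekkd' -> body[4..12], body so far='wutyvdhkekkd'
Chunk 3: stream[22..23]='5' size=0x5=5, data at stream[25..30]='op2fi' -> body[12..17], body so far='wutyvdhkekkdop2fi'
Chunk 4: stream[32..33]='2' size=0x2=2, data at stream[35..37]='q5' -> body[17..19], body so far='wutyvdhkekkdop2fiq5'
Chunk 5: stream[39..40]='0' size=0 (terminator). Final body='wutyvdhkekkdop2fiq5' (19 bytes)

Answer: wutyvdhkekkdop2fiq5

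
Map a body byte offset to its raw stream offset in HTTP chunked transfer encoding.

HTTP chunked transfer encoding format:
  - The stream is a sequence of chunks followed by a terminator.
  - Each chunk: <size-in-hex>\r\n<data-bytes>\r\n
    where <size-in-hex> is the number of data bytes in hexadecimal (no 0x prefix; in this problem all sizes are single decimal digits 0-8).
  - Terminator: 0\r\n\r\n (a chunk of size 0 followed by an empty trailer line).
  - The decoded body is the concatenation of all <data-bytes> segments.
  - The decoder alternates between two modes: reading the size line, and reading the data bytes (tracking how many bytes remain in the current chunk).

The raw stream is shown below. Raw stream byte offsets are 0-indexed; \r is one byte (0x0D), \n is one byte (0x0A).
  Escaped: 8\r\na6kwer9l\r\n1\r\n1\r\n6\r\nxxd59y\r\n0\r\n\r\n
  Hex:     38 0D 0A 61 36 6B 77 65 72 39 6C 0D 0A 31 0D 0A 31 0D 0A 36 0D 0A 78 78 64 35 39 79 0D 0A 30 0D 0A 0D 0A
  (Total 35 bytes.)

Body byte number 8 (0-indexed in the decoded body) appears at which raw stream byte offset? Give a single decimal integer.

Answer: 16

Derivation:
Chunk 1: stream[0..1]='8' size=0x8=8, data at stream[3..11]='a6kwer9l' -> body[0..8], body so far='a6kwer9l'
Chunk 2: stream[13..14]='1' size=0x1=1, data at stream[16..17]='1' -> body[8..9], body so far='a6kwer9l1'
Chunk 3: stream[19..20]='6' size=0x6=6, data at stream[22..28]='xxd59y' -> body[9..15], body so far='a6kwer9l1xxd59y'
Chunk 4: stream[30..31]='0' size=0 (terminator). Final body='a6kwer9l1xxd59y' (15 bytes)
Body byte 8 at stream offset 16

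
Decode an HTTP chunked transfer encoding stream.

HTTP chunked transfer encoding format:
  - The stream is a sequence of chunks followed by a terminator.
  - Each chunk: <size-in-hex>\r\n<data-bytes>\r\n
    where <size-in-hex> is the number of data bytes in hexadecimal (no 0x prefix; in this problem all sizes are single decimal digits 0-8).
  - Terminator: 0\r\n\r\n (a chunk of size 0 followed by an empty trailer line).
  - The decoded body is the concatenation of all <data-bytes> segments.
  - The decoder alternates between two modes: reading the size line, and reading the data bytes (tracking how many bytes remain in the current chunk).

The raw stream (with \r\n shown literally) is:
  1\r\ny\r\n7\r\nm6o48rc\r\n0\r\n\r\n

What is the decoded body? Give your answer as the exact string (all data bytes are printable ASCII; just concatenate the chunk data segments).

Answer: ym6o48rc

Derivation:
Chunk 1: stream[0..1]='1' size=0x1=1, data at stream[3..4]='y' -> body[0..1], body so far='y'
Chunk 2: stream[6..7]='7' size=0x7=7, data at stream[9..16]='m6o48rc' -> body[1..8], body so far='ym6o48rc'
Chunk 3: stream[18..19]='0' size=0 (terminator). Final body='ym6o48rc' (8 bytes)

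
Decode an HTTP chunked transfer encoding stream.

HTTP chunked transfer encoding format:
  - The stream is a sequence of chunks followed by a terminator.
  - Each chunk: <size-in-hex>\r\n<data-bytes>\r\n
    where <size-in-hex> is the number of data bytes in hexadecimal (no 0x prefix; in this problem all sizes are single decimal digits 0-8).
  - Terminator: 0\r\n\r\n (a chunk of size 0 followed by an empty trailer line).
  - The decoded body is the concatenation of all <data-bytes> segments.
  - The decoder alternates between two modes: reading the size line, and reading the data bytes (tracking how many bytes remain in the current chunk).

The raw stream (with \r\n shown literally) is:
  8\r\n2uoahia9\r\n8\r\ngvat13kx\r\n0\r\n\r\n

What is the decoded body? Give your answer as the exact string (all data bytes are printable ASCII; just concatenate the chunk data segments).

Chunk 1: stream[0..1]='8' size=0x8=8, data at stream[3..11]='2uoahia9' -> body[0..8], body so far='2uoahia9'
Chunk 2: stream[13..14]='8' size=0x8=8, data at stream[16..24]='gvat13kx' -> body[8..16], body so far='2uoahia9gvat13kx'
Chunk 3: stream[26..27]='0' size=0 (terminator). Final body='2uoahia9gvat13kx' (16 bytes)

Answer: 2uoahia9gvat13kx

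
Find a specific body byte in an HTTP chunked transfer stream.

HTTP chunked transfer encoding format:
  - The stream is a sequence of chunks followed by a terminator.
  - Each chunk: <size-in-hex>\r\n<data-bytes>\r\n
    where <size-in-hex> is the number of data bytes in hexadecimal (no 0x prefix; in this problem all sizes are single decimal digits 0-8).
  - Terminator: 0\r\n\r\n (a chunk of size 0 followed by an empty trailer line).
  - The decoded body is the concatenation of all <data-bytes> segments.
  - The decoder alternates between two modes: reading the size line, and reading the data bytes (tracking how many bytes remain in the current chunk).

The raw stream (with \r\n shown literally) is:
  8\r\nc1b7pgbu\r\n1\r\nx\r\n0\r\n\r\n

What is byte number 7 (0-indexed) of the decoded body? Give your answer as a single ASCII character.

Answer: u

Derivation:
Chunk 1: stream[0..1]='8' size=0x8=8, data at stream[3..11]='c1b7pgbu' -> body[0..8], body so far='c1b7pgbu'
Chunk 2: stream[13..14]='1' size=0x1=1, data at stream[16..17]='x' -> body[8..9], body so far='c1b7pgbux'
Chunk 3: stream[19..20]='0' size=0 (terminator). Final body='c1b7pgbux' (9 bytes)
Body byte 7 = 'u'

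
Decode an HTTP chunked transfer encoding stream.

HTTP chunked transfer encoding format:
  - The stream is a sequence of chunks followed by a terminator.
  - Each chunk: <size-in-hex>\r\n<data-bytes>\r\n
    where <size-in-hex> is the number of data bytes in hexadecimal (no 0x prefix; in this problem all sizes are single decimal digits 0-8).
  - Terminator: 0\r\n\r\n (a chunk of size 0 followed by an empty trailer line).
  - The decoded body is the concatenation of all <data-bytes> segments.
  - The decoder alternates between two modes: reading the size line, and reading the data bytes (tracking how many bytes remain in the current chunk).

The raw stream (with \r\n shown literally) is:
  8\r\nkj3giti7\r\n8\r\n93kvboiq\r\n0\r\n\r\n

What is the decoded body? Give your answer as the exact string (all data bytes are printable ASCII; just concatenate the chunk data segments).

Answer: kj3giti793kvboiq

Derivation:
Chunk 1: stream[0..1]='8' size=0x8=8, data at stream[3..11]='kj3giti7' -> body[0..8], body so far='kj3giti7'
Chunk 2: stream[13..14]='8' size=0x8=8, data at stream[16..24]='93kvboiq' -> body[8..16], body so far='kj3giti793kvboiq'
Chunk 3: stream[26..27]='0' size=0 (terminator). Final body='kj3giti793kvboiq' (16 bytes)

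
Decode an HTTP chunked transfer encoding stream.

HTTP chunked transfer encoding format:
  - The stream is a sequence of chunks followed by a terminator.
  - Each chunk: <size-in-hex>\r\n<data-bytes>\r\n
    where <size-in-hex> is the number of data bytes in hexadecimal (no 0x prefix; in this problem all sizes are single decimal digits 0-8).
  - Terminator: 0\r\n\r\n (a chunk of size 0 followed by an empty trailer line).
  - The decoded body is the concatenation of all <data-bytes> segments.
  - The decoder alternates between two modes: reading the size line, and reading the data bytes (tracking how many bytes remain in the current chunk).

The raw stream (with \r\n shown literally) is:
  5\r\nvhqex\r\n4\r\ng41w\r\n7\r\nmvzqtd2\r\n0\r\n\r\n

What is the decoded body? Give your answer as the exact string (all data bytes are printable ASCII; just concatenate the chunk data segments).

Chunk 1: stream[0..1]='5' size=0x5=5, data at stream[3..8]='vhqex' -> body[0..5], body so far='vhqex'
Chunk 2: stream[10..11]='4' size=0x4=4, data at stream[13..17]='g41w' -> body[5..9], body so far='vhqexg41w'
Chunk 3: stream[19..20]='7' size=0x7=7, data at stream[22..29]='mvzqtd2' -> body[9..16], body so far='vhqexg41wmvzqtd2'
Chunk 4: stream[31..32]='0' size=0 (terminator). Final body='vhqexg41wmvzqtd2' (16 bytes)

Answer: vhqexg41wmvzqtd2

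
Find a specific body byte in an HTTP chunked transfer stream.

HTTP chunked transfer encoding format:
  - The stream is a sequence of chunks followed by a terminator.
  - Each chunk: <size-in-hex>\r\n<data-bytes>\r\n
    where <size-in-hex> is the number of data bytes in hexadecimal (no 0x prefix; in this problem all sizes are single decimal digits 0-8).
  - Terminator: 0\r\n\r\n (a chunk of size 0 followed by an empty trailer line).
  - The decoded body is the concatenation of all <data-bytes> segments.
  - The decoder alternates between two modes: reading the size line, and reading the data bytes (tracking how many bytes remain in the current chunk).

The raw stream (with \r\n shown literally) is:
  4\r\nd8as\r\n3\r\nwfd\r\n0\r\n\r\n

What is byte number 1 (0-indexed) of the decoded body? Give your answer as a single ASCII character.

Chunk 1: stream[0..1]='4' size=0x4=4, data at stream[3..7]='d8as' -> body[0..4], body so far='d8as'
Chunk 2: stream[9..10]='3' size=0x3=3, data at stream[12..15]='wfd' -> body[4..7], body so far='d8aswfd'
Chunk 3: stream[17..18]='0' size=0 (terminator). Final body='d8aswfd' (7 bytes)
Body byte 1 = '8'

Answer: 8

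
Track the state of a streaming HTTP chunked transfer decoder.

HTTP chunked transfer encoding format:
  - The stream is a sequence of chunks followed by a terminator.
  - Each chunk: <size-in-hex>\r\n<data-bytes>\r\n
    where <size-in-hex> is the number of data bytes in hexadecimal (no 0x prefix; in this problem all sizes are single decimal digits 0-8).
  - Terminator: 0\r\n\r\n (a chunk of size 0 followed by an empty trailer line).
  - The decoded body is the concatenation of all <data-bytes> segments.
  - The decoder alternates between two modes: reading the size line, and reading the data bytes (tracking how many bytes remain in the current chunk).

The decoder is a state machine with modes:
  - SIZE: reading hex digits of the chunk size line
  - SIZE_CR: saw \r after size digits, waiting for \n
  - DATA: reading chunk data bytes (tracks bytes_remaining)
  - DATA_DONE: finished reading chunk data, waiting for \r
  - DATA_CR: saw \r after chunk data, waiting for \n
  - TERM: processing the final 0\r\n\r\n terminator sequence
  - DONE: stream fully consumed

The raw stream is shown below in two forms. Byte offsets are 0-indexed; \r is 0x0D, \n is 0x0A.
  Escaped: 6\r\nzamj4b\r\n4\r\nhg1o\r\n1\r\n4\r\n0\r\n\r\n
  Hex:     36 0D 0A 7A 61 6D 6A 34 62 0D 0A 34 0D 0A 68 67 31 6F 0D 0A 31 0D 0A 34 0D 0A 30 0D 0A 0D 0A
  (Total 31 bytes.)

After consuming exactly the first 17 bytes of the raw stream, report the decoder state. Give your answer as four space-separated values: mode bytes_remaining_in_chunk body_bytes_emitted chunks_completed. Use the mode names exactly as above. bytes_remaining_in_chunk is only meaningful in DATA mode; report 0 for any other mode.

Answer: DATA 1 9 1

Derivation:
Byte 0 = '6': mode=SIZE remaining=0 emitted=0 chunks_done=0
Byte 1 = 0x0D: mode=SIZE_CR remaining=0 emitted=0 chunks_done=0
Byte 2 = 0x0A: mode=DATA remaining=6 emitted=0 chunks_done=0
Byte 3 = 'z': mode=DATA remaining=5 emitted=1 chunks_done=0
Byte 4 = 'a': mode=DATA remaining=4 emitted=2 chunks_done=0
Byte 5 = 'm': mode=DATA remaining=3 emitted=3 chunks_done=0
Byte 6 = 'j': mode=DATA remaining=2 emitted=4 chunks_done=0
Byte 7 = '4': mode=DATA remaining=1 emitted=5 chunks_done=0
Byte 8 = 'b': mode=DATA_DONE remaining=0 emitted=6 chunks_done=0
Byte 9 = 0x0D: mode=DATA_CR remaining=0 emitted=6 chunks_done=0
Byte 10 = 0x0A: mode=SIZE remaining=0 emitted=6 chunks_done=1
Byte 11 = '4': mode=SIZE remaining=0 emitted=6 chunks_done=1
Byte 12 = 0x0D: mode=SIZE_CR remaining=0 emitted=6 chunks_done=1
Byte 13 = 0x0A: mode=DATA remaining=4 emitted=6 chunks_done=1
Byte 14 = 'h': mode=DATA remaining=3 emitted=7 chunks_done=1
Byte 15 = 'g': mode=DATA remaining=2 emitted=8 chunks_done=1
Byte 16 = '1': mode=DATA remaining=1 emitted=9 chunks_done=1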